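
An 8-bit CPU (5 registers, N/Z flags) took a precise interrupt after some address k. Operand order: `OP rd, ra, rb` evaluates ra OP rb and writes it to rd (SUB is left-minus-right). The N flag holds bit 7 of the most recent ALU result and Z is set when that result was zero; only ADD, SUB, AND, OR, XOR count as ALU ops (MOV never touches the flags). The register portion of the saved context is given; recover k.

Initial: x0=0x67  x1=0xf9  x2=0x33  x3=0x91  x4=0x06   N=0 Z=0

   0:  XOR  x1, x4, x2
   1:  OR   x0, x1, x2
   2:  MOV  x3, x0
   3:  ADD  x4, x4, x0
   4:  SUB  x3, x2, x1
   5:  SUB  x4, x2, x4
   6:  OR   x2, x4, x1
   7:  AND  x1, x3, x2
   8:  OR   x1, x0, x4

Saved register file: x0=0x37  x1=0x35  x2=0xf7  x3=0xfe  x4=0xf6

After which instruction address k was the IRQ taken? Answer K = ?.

K = 6

after  0: x0=0x67 x1=0x35 x2=0x33 x3=0x91 x4=0x06  N=0 Z=0
after  1: x0=0x37 x1=0x35 x2=0x33 x3=0x91 x4=0x06  N=0 Z=0
after  2: x0=0x37 x1=0x35 x2=0x33 x3=0x37 x4=0x06  N=0 Z=0
after  3: x0=0x37 x1=0x35 x2=0x33 x3=0x37 x4=0x3d  N=0 Z=0
after  4: x0=0x37 x1=0x35 x2=0x33 x3=0xfe x4=0x3d  N=1 Z=0
after  5: x0=0x37 x1=0x35 x2=0x33 x3=0xfe x4=0xf6  N=1 Z=0
after  6: x0=0x37 x1=0x35 x2=0xf7 x3=0xfe x4=0xf6  N=1 Z=0
-- IRQ taken; context saved, return-PC = 7 --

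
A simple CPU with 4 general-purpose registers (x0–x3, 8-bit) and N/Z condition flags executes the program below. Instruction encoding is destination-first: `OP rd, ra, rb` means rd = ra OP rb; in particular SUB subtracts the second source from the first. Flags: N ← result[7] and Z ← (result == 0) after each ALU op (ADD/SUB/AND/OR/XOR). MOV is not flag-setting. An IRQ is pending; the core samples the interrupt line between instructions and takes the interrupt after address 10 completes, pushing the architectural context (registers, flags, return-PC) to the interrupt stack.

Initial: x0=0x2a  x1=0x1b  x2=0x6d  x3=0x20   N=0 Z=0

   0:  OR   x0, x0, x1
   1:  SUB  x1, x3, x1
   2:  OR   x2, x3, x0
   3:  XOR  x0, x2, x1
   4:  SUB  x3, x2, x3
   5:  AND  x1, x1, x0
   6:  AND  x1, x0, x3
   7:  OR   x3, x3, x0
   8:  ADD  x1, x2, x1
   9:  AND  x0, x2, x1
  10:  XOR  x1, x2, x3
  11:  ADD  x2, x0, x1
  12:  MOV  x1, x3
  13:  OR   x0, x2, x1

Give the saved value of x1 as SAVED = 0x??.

SAVED = 0x04

after  0: x0=0x3b x1=0x1b x2=0x6d x3=0x20  N=0 Z=0
after  1: x0=0x3b x1=0x05 x2=0x6d x3=0x20  N=0 Z=0
after  2: x0=0x3b x1=0x05 x2=0x3b x3=0x20  N=0 Z=0
after  3: x0=0x3e x1=0x05 x2=0x3b x3=0x20  N=0 Z=0
after  4: x0=0x3e x1=0x05 x2=0x3b x3=0x1b  N=0 Z=0
after  5: x0=0x3e x1=0x04 x2=0x3b x3=0x1b  N=0 Z=0
after  6: x0=0x3e x1=0x1a x2=0x3b x3=0x1b  N=0 Z=0
after  7: x0=0x3e x1=0x1a x2=0x3b x3=0x3f  N=0 Z=0
after  8: x0=0x3e x1=0x55 x2=0x3b x3=0x3f  N=0 Z=0
after  9: x0=0x11 x1=0x55 x2=0x3b x3=0x3f  N=0 Z=0
after 10: x0=0x11 x1=0x04 x2=0x3b x3=0x3f  N=0 Z=0
-- IRQ taken; context saved, return-PC = 11 --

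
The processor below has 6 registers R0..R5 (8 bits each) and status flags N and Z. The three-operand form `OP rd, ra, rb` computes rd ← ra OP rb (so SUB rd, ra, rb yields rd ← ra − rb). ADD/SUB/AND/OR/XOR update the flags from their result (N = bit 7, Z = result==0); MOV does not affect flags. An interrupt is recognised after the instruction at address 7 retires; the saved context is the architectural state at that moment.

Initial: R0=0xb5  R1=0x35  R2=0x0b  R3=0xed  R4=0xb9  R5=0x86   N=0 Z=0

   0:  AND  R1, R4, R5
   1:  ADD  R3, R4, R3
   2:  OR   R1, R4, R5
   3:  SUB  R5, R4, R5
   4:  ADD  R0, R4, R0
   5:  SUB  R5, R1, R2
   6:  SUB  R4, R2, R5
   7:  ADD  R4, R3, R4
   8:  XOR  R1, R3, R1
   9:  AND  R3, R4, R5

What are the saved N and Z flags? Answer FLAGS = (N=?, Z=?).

after  0: R0=0xb5 R1=0x80 R2=0x0b R3=0xed R4=0xb9 R5=0x86  N=1 Z=0
after  1: R0=0xb5 R1=0x80 R2=0x0b R3=0xa6 R4=0xb9 R5=0x86  N=1 Z=0
after  2: R0=0xb5 R1=0xbf R2=0x0b R3=0xa6 R4=0xb9 R5=0x86  N=1 Z=0
after  3: R0=0xb5 R1=0xbf R2=0x0b R3=0xa6 R4=0xb9 R5=0x33  N=0 Z=0
after  4: R0=0x6e R1=0xbf R2=0x0b R3=0xa6 R4=0xb9 R5=0x33  N=0 Z=0
after  5: R0=0x6e R1=0xbf R2=0x0b R3=0xa6 R4=0xb9 R5=0xb4  N=1 Z=0
after  6: R0=0x6e R1=0xbf R2=0x0b R3=0xa6 R4=0x57 R5=0xb4  N=0 Z=0
after  7: R0=0x6e R1=0xbf R2=0x0b R3=0xa6 R4=0xfd R5=0xb4  N=1 Z=0
-- IRQ taken; context saved, return-PC = 8 --

FLAGS = (N=1, Z=0)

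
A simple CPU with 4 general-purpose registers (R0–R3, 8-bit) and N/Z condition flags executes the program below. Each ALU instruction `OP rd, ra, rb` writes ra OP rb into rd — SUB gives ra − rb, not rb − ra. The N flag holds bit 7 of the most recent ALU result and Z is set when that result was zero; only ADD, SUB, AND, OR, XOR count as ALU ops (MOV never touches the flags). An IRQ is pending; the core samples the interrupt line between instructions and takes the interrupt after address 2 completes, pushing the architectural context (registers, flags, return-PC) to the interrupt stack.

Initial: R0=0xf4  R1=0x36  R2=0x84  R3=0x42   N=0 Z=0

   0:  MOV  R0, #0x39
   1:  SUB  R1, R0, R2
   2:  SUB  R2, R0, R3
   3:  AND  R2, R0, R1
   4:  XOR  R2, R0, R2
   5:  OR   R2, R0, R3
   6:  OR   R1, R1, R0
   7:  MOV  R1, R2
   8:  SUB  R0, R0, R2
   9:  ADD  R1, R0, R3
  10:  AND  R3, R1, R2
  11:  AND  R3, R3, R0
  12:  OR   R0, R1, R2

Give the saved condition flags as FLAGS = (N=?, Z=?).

FLAGS = (N=1, Z=0)

after  0: R0=0x39 R1=0x36 R2=0x84 R3=0x42  N=0 Z=0
after  1: R0=0x39 R1=0xb5 R2=0x84 R3=0x42  N=1 Z=0
after  2: R0=0x39 R1=0xb5 R2=0xf7 R3=0x42  N=1 Z=0
-- IRQ taken; context saved, return-PC = 3 --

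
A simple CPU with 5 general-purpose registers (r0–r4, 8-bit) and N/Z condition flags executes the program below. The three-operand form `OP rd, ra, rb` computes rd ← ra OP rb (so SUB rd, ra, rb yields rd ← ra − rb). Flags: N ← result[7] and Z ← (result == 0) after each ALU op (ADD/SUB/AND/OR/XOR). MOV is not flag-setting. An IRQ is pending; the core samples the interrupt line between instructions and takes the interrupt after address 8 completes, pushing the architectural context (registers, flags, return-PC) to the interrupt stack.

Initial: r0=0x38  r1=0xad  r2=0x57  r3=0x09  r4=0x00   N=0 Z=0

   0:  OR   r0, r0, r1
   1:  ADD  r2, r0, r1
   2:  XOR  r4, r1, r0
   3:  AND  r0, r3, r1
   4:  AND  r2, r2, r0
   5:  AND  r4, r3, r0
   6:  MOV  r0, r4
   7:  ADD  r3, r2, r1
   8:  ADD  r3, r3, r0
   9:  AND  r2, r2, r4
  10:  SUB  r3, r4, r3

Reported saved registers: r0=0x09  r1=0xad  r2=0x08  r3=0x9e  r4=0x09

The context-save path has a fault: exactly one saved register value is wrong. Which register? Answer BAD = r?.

BAD = r3

after  0: r0=0xbd r1=0xad r2=0x57 r3=0x09 r4=0x00  N=1 Z=0
after  1: r0=0xbd r1=0xad r2=0x6a r3=0x09 r4=0x00  N=0 Z=0
after  2: r0=0xbd r1=0xad r2=0x6a r3=0x09 r4=0x10  N=0 Z=0
after  3: r0=0x09 r1=0xad r2=0x6a r3=0x09 r4=0x10  N=0 Z=0
after  4: r0=0x09 r1=0xad r2=0x08 r3=0x09 r4=0x10  N=0 Z=0
after  5: r0=0x09 r1=0xad r2=0x08 r3=0x09 r4=0x09  N=0 Z=0
after  6: r0=0x09 r1=0xad r2=0x08 r3=0x09 r4=0x09  N=0 Z=0
after  7: r0=0x09 r1=0xad r2=0x08 r3=0xb5 r4=0x09  N=1 Z=0
after  8: r0=0x09 r1=0xad r2=0x08 r3=0xbe r4=0x09  N=1 Z=0
-- IRQ taken; context saved, return-PC = 9 --
mismatch: r3: reported 0x9e vs actual 0xbe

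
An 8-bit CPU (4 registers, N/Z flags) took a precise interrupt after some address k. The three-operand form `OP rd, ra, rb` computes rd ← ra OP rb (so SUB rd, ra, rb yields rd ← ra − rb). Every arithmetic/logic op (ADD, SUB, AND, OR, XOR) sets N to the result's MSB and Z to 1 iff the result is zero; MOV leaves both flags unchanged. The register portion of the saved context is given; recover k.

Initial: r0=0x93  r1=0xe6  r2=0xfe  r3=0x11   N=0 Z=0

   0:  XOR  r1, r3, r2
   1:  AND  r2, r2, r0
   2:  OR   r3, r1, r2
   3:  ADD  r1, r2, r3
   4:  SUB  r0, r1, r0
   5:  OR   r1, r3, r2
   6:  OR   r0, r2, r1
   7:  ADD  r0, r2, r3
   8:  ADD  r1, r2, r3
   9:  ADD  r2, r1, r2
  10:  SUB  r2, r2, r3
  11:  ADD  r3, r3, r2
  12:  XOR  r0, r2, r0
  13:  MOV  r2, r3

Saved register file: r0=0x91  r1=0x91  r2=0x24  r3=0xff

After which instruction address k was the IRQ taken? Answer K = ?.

K = 10

after  0: r0=0x93 r1=0xef r2=0xfe r3=0x11  N=1 Z=0
after  1: r0=0x93 r1=0xef r2=0x92 r3=0x11  N=1 Z=0
after  2: r0=0x93 r1=0xef r2=0x92 r3=0xff  N=1 Z=0
after  3: r0=0x93 r1=0x91 r2=0x92 r3=0xff  N=1 Z=0
after  4: r0=0xfe r1=0x91 r2=0x92 r3=0xff  N=1 Z=0
after  5: r0=0xfe r1=0xff r2=0x92 r3=0xff  N=1 Z=0
after  6: r0=0xff r1=0xff r2=0x92 r3=0xff  N=1 Z=0
after  7: r0=0x91 r1=0xff r2=0x92 r3=0xff  N=1 Z=0
after  8: r0=0x91 r1=0x91 r2=0x92 r3=0xff  N=1 Z=0
after  9: r0=0x91 r1=0x91 r2=0x23 r3=0xff  N=0 Z=0
after 10: r0=0x91 r1=0x91 r2=0x24 r3=0xff  N=0 Z=0
-- IRQ taken; context saved, return-PC = 11 --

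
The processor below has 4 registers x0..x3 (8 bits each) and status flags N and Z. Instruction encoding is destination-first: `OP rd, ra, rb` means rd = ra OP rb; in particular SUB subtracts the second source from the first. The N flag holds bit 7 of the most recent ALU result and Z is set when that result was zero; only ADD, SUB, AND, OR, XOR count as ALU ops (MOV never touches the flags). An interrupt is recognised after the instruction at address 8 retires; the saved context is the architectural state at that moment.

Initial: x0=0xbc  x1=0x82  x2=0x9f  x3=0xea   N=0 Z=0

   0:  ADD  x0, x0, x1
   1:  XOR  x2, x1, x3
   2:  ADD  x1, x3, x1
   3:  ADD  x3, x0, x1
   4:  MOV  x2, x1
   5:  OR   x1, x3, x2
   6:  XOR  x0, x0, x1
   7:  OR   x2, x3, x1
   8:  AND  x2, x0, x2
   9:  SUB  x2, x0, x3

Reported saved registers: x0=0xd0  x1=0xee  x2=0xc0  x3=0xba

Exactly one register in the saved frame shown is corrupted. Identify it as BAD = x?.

BAD = x3

after  0: x0=0x3e x1=0x82 x2=0x9f x3=0xea  N=0 Z=0
after  1: x0=0x3e x1=0x82 x2=0x68 x3=0xea  N=0 Z=0
after  2: x0=0x3e x1=0x6c x2=0x68 x3=0xea  N=0 Z=0
after  3: x0=0x3e x1=0x6c x2=0x68 x3=0xaa  N=1 Z=0
after  4: x0=0x3e x1=0x6c x2=0x6c x3=0xaa  N=1 Z=0
after  5: x0=0x3e x1=0xee x2=0x6c x3=0xaa  N=1 Z=0
after  6: x0=0xd0 x1=0xee x2=0x6c x3=0xaa  N=1 Z=0
after  7: x0=0xd0 x1=0xee x2=0xee x3=0xaa  N=1 Z=0
after  8: x0=0xd0 x1=0xee x2=0xc0 x3=0xaa  N=1 Z=0
-- IRQ taken; context saved, return-PC = 9 --
mismatch: x3: reported 0xba vs actual 0xaa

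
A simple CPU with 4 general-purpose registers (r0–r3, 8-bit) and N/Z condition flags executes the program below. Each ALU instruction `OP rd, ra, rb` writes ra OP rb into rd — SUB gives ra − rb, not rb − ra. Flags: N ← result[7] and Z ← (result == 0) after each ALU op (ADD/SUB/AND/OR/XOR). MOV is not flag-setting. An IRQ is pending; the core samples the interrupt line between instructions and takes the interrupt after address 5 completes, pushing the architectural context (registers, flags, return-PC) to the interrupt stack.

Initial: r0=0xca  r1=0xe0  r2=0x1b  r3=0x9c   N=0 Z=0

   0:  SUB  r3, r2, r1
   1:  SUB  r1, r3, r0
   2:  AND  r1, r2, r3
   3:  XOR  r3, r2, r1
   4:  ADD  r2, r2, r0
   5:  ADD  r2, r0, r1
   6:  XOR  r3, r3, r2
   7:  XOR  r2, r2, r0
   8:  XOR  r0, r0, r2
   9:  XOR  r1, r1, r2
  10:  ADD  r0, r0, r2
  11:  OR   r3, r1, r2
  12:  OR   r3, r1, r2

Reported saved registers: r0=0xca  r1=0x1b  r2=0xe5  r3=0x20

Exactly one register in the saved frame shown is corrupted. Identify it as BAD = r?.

BAD = r3

after  0: r0=0xca r1=0xe0 r2=0x1b r3=0x3b  N=0 Z=0
after  1: r0=0xca r1=0x71 r2=0x1b r3=0x3b  N=0 Z=0
after  2: r0=0xca r1=0x1b r2=0x1b r3=0x3b  N=0 Z=0
after  3: r0=0xca r1=0x1b r2=0x1b r3=0x00  N=0 Z=1
after  4: r0=0xca r1=0x1b r2=0xe5 r3=0x00  N=1 Z=0
after  5: r0=0xca r1=0x1b r2=0xe5 r3=0x00  N=1 Z=0
-- IRQ taken; context saved, return-PC = 6 --
mismatch: r3: reported 0x20 vs actual 0x00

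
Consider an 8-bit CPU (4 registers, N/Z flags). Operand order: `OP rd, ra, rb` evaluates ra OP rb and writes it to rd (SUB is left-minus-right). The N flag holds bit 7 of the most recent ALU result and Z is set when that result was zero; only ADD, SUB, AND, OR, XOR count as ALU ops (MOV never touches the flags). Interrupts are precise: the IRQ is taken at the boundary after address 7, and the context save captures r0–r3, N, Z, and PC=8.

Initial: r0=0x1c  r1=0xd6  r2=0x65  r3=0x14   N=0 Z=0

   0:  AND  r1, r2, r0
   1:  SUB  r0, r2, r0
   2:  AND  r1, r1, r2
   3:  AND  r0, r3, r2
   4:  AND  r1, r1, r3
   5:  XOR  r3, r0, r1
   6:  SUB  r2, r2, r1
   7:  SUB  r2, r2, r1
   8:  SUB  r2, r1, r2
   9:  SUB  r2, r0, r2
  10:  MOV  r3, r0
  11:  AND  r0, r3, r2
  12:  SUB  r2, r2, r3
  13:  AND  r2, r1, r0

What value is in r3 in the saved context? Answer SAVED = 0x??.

after  0: r0=0x1c r1=0x04 r2=0x65 r3=0x14  N=0 Z=0
after  1: r0=0x49 r1=0x04 r2=0x65 r3=0x14  N=0 Z=0
after  2: r0=0x49 r1=0x04 r2=0x65 r3=0x14  N=0 Z=0
after  3: r0=0x04 r1=0x04 r2=0x65 r3=0x14  N=0 Z=0
after  4: r0=0x04 r1=0x04 r2=0x65 r3=0x14  N=0 Z=0
after  5: r0=0x04 r1=0x04 r2=0x65 r3=0x00  N=0 Z=1
after  6: r0=0x04 r1=0x04 r2=0x61 r3=0x00  N=0 Z=0
after  7: r0=0x04 r1=0x04 r2=0x5d r3=0x00  N=0 Z=0
-- IRQ taken; context saved, return-PC = 8 --

SAVED = 0x00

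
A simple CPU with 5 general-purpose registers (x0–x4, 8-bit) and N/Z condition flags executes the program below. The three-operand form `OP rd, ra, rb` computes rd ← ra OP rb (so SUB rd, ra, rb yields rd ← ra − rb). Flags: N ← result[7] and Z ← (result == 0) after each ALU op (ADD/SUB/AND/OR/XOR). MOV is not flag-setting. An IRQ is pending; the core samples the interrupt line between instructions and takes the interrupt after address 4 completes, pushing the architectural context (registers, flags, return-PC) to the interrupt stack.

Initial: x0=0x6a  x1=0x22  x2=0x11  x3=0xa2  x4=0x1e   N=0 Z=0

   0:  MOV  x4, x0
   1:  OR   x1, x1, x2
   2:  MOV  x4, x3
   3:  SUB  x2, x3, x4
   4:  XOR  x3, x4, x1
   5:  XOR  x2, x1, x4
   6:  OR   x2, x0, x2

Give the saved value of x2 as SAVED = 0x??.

after  0: x0=0x6a x1=0x22 x2=0x11 x3=0xa2 x4=0x6a  N=0 Z=0
after  1: x0=0x6a x1=0x33 x2=0x11 x3=0xa2 x4=0x6a  N=0 Z=0
after  2: x0=0x6a x1=0x33 x2=0x11 x3=0xa2 x4=0xa2  N=0 Z=0
after  3: x0=0x6a x1=0x33 x2=0x00 x3=0xa2 x4=0xa2  N=0 Z=1
after  4: x0=0x6a x1=0x33 x2=0x00 x3=0x91 x4=0xa2  N=1 Z=0
-- IRQ taken; context saved, return-PC = 5 --

SAVED = 0x00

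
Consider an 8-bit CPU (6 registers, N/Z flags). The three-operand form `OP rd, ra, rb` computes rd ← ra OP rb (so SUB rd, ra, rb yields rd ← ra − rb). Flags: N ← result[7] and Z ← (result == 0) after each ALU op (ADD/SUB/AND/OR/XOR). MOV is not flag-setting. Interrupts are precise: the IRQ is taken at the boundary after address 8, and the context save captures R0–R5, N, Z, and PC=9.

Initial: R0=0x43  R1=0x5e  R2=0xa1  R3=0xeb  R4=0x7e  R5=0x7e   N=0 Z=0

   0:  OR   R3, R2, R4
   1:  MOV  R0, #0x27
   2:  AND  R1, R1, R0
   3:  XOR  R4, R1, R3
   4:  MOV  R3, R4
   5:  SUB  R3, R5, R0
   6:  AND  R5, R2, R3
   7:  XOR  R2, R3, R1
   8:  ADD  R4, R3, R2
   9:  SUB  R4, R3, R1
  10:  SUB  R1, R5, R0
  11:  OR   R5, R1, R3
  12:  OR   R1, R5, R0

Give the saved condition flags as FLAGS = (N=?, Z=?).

FLAGS = (N=1, Z=0)

after  0: R0=0x43 R1=0x5e R2=0xa1 R3=0xff R4=0x7e R5=0x7e  N=1 Z=0
after  1: R0=0x27 R1=0x5e R2=0xa1 R3=0xff R4=0x7e R5=0x7e  N=1 Z=0
after  2: R0=0x27 R1=0x06 R2=0xa1 R3=0xff R4=0x7e R5=0x7e  N=0 Z=0
after  3: R0=0x27 R1=0x06 R2=0xa1 R3=0xff R4=0xf9 R5=0x7e  N=1 Z=0
after  4: R0=0x27 R1=0x06 R2=0xa1 R3=0xf9 R4=0xf9 R5=0x7e  N=1 Z=0
after  5: R0=0x27 R1=0x06 R2=0xa1 R3=0x57 R4=0xf9 R5=0x7e  N=0 Z=0
after  6: R0=0x27 R1=0x06 R2=0xa1 R3=0x57 R4=0xf9 R5=0x01  N=0 Z=0
after  7: R0=0x27 R1=0x06 R2=0x51 R3=0x57 R4=0xf9 R5=0x01  N=0 Z=0
after  8: R0=0x27 R1=0x06 R2=0x51 R3=0x57 R4=0xa8 R5=0x01  N=1 Z=0
-- IRQ taken; context saved, return-PC = 9 --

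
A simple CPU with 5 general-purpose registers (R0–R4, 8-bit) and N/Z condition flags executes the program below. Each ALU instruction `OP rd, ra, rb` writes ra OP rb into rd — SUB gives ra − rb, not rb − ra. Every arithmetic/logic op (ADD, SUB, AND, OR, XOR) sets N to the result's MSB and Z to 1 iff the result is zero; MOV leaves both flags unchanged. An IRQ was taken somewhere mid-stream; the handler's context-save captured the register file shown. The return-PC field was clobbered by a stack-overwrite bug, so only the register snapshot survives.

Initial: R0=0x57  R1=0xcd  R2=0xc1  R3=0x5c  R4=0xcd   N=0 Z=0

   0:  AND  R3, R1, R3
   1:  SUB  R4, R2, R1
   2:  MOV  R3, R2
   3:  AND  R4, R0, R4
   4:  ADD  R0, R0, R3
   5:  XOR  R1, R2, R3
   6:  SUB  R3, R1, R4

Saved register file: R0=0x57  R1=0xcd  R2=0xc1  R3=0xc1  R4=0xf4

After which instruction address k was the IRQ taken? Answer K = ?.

after  0: R0=0x57 R1=0xcd R2=0xc1 R3=0x4c R4=0xcd  N=0 Z=0
after  1: R0=0x57 R1=0xcd R2=0xc1 R3=0x4c R4=0xf4  N=1 Z=0
after  2: R0=0x57 R1=0xcd R2=0xc1 R3=0xc1 R4=0xf4  N=1 Z=0
-- IRQ taken; context saved, return-PC = 3 --

K = 2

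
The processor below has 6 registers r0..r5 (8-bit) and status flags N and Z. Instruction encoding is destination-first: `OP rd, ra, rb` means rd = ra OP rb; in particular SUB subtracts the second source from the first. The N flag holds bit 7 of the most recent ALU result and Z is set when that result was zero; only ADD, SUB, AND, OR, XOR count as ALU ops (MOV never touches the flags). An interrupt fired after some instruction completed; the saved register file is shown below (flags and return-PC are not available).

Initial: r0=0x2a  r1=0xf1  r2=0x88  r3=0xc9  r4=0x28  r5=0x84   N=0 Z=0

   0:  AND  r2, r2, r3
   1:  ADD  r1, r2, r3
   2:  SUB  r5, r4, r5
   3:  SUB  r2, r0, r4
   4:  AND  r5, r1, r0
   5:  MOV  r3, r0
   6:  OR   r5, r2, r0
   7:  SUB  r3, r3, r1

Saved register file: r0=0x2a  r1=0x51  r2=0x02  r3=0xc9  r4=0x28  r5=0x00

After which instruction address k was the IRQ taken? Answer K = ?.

K = 4

after  0: r0=0x2a r1=0xf1 r2=0x88 r3=0xc9 r4=0x28 r5=0x84  N=1 Z=0
after  1: r0=0x2a r1=0x51 r2=0x88 r3=0xc9 r4=0x28 r5=0x84  N=0 Z=0
after  2: r0=0x2a r1=0x51 r2=0x88 r3=0xc9 r4=0x28 r5=0xa4  N=1 Z=0
after  3: r0=0x2a r1=0x51 r2=0x02 r3=0xc9 r4=0x28 r5=0xa4  N=0 Z=0
after  4: r0=0x2a r1=0x51 r2=0x02 r3=0xc9 r4=0x28 r5=0x00  N=0 Z=1
-- IRQ taken; context saved, return-PC = 5 --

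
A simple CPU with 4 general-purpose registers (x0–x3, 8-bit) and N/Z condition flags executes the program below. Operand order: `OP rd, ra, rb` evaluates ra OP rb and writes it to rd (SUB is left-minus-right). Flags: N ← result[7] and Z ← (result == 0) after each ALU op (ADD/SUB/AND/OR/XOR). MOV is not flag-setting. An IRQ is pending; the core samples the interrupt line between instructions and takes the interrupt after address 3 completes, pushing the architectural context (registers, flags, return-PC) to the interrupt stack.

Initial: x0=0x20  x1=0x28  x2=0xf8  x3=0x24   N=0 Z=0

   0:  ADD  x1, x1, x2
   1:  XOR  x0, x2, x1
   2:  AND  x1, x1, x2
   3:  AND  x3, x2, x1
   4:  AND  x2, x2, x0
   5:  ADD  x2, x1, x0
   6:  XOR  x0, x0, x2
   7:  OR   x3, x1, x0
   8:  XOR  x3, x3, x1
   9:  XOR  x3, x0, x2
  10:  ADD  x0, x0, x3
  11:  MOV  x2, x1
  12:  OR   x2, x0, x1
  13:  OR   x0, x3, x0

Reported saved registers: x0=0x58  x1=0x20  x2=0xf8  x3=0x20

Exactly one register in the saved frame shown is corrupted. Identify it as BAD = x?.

after  0: x0=0x20 x1=0x20 x2=0xf8 x3=0x24  N=0 Z=0
after  1: x0=0xd8 x1=0x20 x2=0xf8 x3=0x24  N=1 Z=0
after  2: x0=0xd8 x1=0x20 x2=0xf8 x3=0x24  N=0 Z=0
after  3: x0=0xd8 x1=0x20 x2=0xf8 x3=0x20  N=0 Z=0
-- IRQ taken; context saved, return-PC = 4 --
mismatch: x0: reported 0x58 vs actual 0xd8

BAD = x0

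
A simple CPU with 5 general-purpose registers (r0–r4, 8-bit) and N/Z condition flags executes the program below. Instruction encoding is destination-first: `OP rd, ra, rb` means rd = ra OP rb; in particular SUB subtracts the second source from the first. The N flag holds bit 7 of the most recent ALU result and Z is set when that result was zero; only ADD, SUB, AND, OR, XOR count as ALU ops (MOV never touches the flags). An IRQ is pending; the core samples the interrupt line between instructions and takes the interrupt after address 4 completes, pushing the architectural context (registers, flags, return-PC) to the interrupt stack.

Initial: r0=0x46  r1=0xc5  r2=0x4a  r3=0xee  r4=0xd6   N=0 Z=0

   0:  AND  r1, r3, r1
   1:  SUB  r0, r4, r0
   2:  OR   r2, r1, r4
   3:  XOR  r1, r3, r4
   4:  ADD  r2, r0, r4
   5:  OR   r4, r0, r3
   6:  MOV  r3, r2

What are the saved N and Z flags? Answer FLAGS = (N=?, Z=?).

FLAGS = (N=0, Z=0)

after  0: r0=0x46 r1=0xc4 r2=0x4a r3=0xee r4=0xd6  N=1 Z=0
after  1: r0=0x90 r1=0xc4 r2=0x4a r3=0xee r4=0xd6  N=1 Z=0
after  2: r0=0x90 r1=0xc4 r2=0xd6 r3=0xee r4=0xd6  N=1 Z=0
after  3: r0=0x90 r1=0x38 r2=0xd6 r3=0xee r4=0xd6  N=0 Z=0
after  4: r0=0x90 r1=0x38 r2=0x66 r3=0xee r4=0xd6  N=0 Z=0
-- IRQ taken; context saved, return-PC = 5 --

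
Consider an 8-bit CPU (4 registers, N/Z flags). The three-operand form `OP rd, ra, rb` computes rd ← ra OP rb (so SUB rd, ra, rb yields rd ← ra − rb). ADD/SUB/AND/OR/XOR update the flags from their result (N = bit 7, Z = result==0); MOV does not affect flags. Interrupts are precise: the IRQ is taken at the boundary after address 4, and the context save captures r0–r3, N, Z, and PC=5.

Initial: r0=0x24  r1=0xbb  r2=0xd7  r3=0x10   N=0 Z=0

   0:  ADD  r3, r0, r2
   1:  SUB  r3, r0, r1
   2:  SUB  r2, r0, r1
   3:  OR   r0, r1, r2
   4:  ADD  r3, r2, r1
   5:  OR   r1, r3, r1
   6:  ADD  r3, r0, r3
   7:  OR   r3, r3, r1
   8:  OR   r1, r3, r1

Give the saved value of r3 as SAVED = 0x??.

SAVED = 0x24

after  0: r0=0x24 r1=0xbb r2=0xd7 r3=0xfb  N=1 Z=0
after  1: r0=0x24 r1=0xbb r2=0xd7 r3=0x69  N=0 Z=0
after  2: r0=0x24 r1=0xbb r2=0x69 r3=0x69  N=0 Z=0
after  3: r0=0xfb r1=0xbb r2=0x69 r3=0x69  N=1 Z=0
after  4: r0=0xfb r1=0xbb r2=0x69 r3=0x24  N=0 Z=0
-- IRQ taken; context saved, return-PC = 5 --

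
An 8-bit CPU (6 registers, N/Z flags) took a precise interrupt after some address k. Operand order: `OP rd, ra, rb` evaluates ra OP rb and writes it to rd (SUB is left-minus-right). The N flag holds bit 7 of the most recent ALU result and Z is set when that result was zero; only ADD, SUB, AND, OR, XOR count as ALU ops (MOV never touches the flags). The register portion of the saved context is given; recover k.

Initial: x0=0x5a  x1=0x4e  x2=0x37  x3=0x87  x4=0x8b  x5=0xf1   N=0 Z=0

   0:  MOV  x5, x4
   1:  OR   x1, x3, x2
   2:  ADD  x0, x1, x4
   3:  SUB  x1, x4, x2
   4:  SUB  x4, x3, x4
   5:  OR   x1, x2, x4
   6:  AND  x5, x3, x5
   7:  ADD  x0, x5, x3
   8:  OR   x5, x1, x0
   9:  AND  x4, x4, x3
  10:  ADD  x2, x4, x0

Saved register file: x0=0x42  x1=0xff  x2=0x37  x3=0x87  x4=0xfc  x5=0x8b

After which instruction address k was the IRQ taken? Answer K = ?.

after  0: x0=0x5a x1=0x4e x2=0x37 x3=0x87 x4=0x8b x5=0x8b  N=0 Z=0
after  1: x0=0x5a x1=0xb7 x2=0x37 x3=0x87 x4=0x8b x5=0x8b  N=1 Z=0
after  2: x0=0x42 x1=0xb7 x2=0x37 x3=0x87 x4=0x8b x5=0x8b  N=0 Z=0
after  3: x0=0x42 x1=0x54 x2=0x37 x3=0x87 x4=0x8b x5=0x8b  N=0 Z=0
after  4: x0=0x42 x1=0x54 x2=0x37 x3=0x87 x4=0xfc x5=0x8b  N=1 Z=0
after  5: x0=0x42 x1=0xff x2=0x37 x3=0x87 x4=0xfc x5=0x8b  N=1 Z=0
-- IRQ taken; context saved, return-PC = 6 --

K = 5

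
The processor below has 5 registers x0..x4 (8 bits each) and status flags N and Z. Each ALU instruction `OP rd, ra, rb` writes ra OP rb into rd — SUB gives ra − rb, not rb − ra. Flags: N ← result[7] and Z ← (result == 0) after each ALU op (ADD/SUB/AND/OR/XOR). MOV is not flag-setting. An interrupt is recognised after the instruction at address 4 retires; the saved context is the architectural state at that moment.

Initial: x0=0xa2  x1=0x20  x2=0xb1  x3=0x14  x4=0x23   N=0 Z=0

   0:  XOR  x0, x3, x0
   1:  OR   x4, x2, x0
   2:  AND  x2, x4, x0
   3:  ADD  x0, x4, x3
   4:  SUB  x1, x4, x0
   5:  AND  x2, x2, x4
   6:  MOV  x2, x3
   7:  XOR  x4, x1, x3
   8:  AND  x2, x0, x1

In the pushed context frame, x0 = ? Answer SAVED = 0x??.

after  0: x0=0xb6 x1=0x20 x2=0xb1 x3=0x14 x4=0x23  N=1 Z=0
after  1: x0=0xb6 x1=0x20 x2=0xb1 x3=0x14 x4=0xb7  N=1 Z=0
after  2: x0=0xb6 x1=0x20 x2=0xb6 x3=0x14 x4=0xb7  N=1 Z=0
after  3: x0=0xcb x1=0x20 x2=0xb6 x3=0x14 x4=0xb7  N=1 Z=0
after  4: x0=0xcb x1=0xec x2=0xb6 x3=0x14 x4=0xb7  N=1 Z=0
-- IRQ taken; context saved, return-PC = 5 --

SAVED = 0xcb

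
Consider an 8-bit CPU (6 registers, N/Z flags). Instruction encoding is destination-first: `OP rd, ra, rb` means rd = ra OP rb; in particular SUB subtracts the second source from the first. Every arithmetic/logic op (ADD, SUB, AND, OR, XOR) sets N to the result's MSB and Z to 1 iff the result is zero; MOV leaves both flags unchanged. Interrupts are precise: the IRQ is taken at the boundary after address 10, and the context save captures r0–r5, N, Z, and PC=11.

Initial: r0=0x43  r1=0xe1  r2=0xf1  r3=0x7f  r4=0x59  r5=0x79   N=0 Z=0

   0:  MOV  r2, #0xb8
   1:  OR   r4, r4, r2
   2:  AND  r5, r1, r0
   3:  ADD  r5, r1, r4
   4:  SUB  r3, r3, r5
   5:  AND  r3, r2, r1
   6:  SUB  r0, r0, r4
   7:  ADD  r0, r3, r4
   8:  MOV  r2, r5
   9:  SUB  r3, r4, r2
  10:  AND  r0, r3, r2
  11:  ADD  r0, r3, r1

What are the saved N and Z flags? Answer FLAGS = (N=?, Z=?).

after  0: r0=0x43 r1=0xe1 r2=0xb8 r3=0x7f r4=0x59 r5=0x79  N=0 Z=0
after  1: r0=0x43 r1=0xe1 r2=0xb8 r3=0x7f r4=0xf9 r5=0x79  N=1 Z=0
after  2: r0=0x43 r1=0xe1 r2=0xb8 r3=0x7f r4=0xf9 r5=0x41  N=0 Z=0
after  3: r0=0x43 r1=0xe1 r2=0xb8 r3=0x7f r4=0xf9 r5=0xda  N=1 Z=0
after  4: r0=0x43 r1=0xe1 r2=0xb8 r3=0xa5 r4=0xf9 r5=0xda  N=1 Z=0
after  5: r0=0x43 r1=0xe1 r2=0xb8 r3=0xa0 r4=0xf9 r5=0xda  N=1 Z=0
after  6: r0=0x4a r1=0xe1 r2=0xb8 r3=0xa0 r4=0xf9 r5=0xda  N=0 Z=0
after  7: r0=0x99 r1=0xe1 r2=0xb8 r3=0xa0 r4=0xf9 r5=0xda  N=1 Z=0
after  8: r0=0x99 r1=0xe1 r2=0xda r3=0xa0 r4=0xf9 r5=0xda  N=1 Z=0
after  9: r0=0x99 r1=0xe1 r2=0xda r3=0x1f r4=0xf9 r5=0xda  N=0 Z=0
after 10: r0=0x1a r1=0xe1 r2=0xda r3=0x1f r4=0xf9 r5=0xda  N=0 Z=0
-- IRQ taken; context saved, return-PC = 11 --

FLAGS = (N=0, Z=0)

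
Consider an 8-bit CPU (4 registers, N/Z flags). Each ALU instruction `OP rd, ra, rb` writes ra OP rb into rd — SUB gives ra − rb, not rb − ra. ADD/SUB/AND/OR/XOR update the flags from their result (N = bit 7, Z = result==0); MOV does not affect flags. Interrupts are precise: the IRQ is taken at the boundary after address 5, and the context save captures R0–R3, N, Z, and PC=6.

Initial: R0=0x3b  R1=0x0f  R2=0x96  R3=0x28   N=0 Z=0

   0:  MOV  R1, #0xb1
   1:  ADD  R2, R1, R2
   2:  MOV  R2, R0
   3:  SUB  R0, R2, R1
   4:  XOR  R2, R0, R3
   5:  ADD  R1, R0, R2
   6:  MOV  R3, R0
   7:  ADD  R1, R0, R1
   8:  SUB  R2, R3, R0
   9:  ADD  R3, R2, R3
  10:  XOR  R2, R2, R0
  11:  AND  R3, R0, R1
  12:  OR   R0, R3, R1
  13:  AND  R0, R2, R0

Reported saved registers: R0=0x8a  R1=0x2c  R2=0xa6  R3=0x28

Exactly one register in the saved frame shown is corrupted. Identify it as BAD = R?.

after  0: R0=0x3b R1=0xb1 R2=0x96 R3=0x28  N=0 Z=0
after  1: R0=0x3b R1=0xb1 R2=0x47 R3=0x28  N=0 Z=0
after  2: R0=0x3b R1=0xb1 R2=0x3b R3=0x28  N=0 Z=0
after  3: R0=0x8a R1=0xb1 R2=0x3b R3=0x28  N=1 Z=0
after  4: R0=0x8a R1=0xb1 R2=0xa2 R3=0x28  N=1 Z=0
after  5: R0=0x8a R1=0x2c R2=0xa2 R3=0x28  N=0 Z=0
-- IRQ taken; context saved, return-PC = 6 --
mismatch: R2: reported 0xa6 vs actual 0xa2

BAD = R2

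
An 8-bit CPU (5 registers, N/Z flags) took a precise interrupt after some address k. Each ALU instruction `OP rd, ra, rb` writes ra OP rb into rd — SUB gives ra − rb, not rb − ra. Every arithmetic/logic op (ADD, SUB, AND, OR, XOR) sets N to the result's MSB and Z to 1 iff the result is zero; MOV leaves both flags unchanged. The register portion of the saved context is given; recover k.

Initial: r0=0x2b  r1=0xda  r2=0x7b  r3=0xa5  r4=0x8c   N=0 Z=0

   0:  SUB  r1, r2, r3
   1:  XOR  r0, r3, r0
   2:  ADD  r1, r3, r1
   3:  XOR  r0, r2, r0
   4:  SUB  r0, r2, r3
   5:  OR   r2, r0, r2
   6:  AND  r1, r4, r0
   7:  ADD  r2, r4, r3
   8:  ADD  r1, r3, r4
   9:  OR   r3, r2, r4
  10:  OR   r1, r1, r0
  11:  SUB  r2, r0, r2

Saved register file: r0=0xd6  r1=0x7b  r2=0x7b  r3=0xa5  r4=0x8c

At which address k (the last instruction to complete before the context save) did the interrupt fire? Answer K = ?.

K = 4

after  0: r0=0x2b r1=0xd6 r2=0x7b r3=0xa5 r4=0x8c  N=1 Z=0
after  1: r0=0x8e r1=0xd6 r2=0x7b r3=0xa5 r4=0x8c  N=1 Z=0
after  2: r0=0x8e r1=0x7b r2=0x7b r3=0xa5 r4=0x8c  N=0 Z=0
after  3: r0=0xf5 r1=0x7b r2=0x7b r3=0xa5 r4=0x8c  N=1 Z=0
after  4: r0=0xd6 r1=0x7b r2=0x7b r3=0xa5 r4=0x8c  N=1 Z=0
-- IRQ taken; context saved, return-PC = 5 --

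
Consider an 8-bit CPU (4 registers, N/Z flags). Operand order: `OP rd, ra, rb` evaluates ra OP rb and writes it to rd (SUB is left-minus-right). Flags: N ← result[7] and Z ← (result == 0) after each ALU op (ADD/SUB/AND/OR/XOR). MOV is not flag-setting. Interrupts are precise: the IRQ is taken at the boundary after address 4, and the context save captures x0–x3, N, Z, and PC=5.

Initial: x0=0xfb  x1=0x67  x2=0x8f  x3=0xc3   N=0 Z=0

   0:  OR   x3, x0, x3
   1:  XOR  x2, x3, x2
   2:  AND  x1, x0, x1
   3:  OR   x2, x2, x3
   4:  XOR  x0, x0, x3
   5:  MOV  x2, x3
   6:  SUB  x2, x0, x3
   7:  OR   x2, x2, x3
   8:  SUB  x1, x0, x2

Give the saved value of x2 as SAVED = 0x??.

SAVED = 0xff

after  0: x0=0xfb x1=0x67 x2=0x8f x3=0xfb  N=1 Z=0
after  1: x0=0xfb x1=0x67 x2=0x74 x3=0xfb  N=0 Z=0
after  2: x0=0xfb x1=0x63 x2=0x74 x3=0xfb  N=0 Z=0
after  3: x0=0xfb x1=0x63 x2=0xff x3=0xfb  N=1 Z=0
after  4: x0=0x00 x1=0x63 x2=0xff x3=0xfb  N=0 Z=1
-- IRQ taken; context saved, return-PC = 5 --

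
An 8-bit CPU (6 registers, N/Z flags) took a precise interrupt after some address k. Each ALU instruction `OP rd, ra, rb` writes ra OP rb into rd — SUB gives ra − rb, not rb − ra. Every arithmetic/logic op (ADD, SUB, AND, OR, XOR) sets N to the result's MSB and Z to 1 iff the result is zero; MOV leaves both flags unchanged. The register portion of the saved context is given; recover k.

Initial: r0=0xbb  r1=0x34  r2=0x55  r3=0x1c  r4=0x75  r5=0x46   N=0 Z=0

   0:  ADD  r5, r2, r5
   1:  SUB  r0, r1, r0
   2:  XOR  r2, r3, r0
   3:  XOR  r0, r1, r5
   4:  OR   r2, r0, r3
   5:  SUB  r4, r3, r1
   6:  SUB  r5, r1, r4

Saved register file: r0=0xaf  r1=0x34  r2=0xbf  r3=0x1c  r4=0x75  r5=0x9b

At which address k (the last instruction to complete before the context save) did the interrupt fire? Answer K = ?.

K = 4

after  0: r0=0xbb r1=0x34 r2=0x55 r3=0x1c r4=0x75 r5=0x9b  N=1 Z=0
after  1: r0=0x79 r1=0x34 r2=0x55 r3=0x1c r4=0x75 r5=0x9b  N=0 Z=0
after  2: r0=0x79 r1=0x34 r2=0x65 r3=0x1c r4=0x75 r5=0x9b  N=0 Z=0
after  3: r0=0xaf r1=0x34 r2=0x65 r3=0x1c r4=0x75 r5=0x9b  N=1 Z=0
after  4: r0=0xaf r1=0x34 r2=0xbf r3=0x1c r4=0x75 r5=0x9b  N=1 Z=0
-- IRQ taken; context saved, return-PC = 5 --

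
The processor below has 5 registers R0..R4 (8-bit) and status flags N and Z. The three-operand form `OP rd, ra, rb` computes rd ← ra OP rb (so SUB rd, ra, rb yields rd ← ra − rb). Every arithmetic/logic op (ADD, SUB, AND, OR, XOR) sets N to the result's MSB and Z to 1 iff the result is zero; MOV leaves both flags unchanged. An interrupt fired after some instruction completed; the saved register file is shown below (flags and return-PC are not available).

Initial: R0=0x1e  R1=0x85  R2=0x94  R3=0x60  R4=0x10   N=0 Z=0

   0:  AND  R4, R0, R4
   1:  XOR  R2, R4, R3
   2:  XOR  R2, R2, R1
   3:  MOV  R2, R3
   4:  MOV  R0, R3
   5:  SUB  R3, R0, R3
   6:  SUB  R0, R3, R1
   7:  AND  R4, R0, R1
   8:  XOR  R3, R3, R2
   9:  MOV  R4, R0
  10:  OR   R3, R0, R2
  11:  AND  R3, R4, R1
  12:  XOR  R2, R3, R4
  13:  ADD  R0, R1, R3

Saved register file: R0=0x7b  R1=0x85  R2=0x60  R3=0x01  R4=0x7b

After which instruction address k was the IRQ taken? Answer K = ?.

after  0: R0=0x1e R1=0x85 R2=0x94 R3=0x60 R4=0x10  N=0 Z=0
after  1: R0=0x1e R1=0x85 R2=0x70 R3=0x60 R4=0x10  N=0 Z=0
after  2: R0=0x1e R1=0x85 R2=0xf5 R3=0x60 R4=0x10  N=1 Z=0
after  3: R0=0x1e R1=0x85 R2=0x60 R3=0x60 R4=0x10  N=1 Z=0
after  4: R0=0x60 R1=0x85 R2=0x60 R3=0x60 R4=0x10  N=1 Z=0
after  5: R0=0x60 R1=0x85 R2=0x60 R3=0x00 R4=0x10  N=0 Z=1
after  6: R0=0x7b R1=0x85 R2=0x60 R3=0x00 R4=0x10  N=0 Z=0
after  7: R0=0x7b R1=0x85 R2=0x60 R3=0x00 R4=0x01  N=0 Z=0
after  8: R0=0x7b R1=0x85 R2=0x60 R3=0x60 R4=0x01  N=0 Z=0
after  9: R0=0x7b R1=0x85 R2=0x60 R3=0x60 R4=0x7b  N=0 Z=0
after 10: R0=0x7b R1=0x85 R2=0x60 R3=0x7b R4=0x7b  N=0 Z=0
after 11: R0=0x7b R1=0x85 R2=0x60 R3=0x01 R4=0x7b  N=0 Z=0
-- IRQ taken; context saved, return-PC = 12 --

K = 11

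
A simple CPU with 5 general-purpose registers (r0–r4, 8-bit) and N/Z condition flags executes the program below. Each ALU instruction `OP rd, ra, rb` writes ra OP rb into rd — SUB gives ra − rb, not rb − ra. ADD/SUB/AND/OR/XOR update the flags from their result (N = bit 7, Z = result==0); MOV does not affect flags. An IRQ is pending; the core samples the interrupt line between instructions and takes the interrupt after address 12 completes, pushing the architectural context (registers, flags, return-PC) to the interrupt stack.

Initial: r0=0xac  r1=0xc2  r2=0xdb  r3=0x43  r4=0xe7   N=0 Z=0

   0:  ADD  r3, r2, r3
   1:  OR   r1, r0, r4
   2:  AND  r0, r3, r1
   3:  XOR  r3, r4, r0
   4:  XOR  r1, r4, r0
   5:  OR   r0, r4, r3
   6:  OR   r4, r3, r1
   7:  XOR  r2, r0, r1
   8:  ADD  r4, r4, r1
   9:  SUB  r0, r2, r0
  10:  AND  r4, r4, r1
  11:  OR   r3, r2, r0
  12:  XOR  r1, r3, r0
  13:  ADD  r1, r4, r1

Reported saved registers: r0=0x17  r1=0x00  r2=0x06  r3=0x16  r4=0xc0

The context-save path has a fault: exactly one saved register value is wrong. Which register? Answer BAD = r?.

after  0: r0=0xac r1=0xc2 r2=0xdb r3=0x1e r4=0xe7  N=0 Z=0
after  1: r0=0xac r1=0xef r2=0xdb r3=0x1e r4=0xe7  N=1 Z=0
after  2: r0=0x0e r1=0xef r2=0xdb r3=0x1e r4=0xe7  N=0 Z=0
after  3: r0=0x0e r1=0xef r2=0xdb r3=0xe9 r4=0xe7  N=1 Z=0
after  4: r0=0x0e r1=0xe9 r2=0xdb r3=0xe9 r4=0xe7  N=1 Z=0
after  5: r0=0xef r1=0xe9 r2=0xdb r3=0xe9 r4=0xe7  N=1 Z=0
after  6: r0=0xef r1=0xe9 r2=0xdb r3=0xe9 r4=0xe9  N=1 Z=0
after  7: r0=0xef r1=0xe9 r2=0x06 r3=0xe9 r4=0xe9  N=0 Z=0
after  8: r0=0xef r1=0xe9 r2=0x06 r3=0xe9 r4=0xd2  N=1 Z=0
after  9: r0=0x17 r1=0xe9 r2=0x06 r3=0xe9 r4=0xd2  N=0 Z=0
after 10: r0=0x17 r1=0xe9 r2=0x06 r3=0xe9 r4=0xc0  N=1 Z=0
after 11: r0=0x17 r1=0xe9 r2=0x06 r3=0x17 r4=0xc0  N=0 Z=0
after 12: r0=0x17 r1=0x00 r2=0x06 r3=0x17 r4=0xc0  N=0 Z=1
-- IRQ taken; context saved, return-PC = 13 --
mismatch: r3: reported 0x16 vs actual 0x17

BAD = r3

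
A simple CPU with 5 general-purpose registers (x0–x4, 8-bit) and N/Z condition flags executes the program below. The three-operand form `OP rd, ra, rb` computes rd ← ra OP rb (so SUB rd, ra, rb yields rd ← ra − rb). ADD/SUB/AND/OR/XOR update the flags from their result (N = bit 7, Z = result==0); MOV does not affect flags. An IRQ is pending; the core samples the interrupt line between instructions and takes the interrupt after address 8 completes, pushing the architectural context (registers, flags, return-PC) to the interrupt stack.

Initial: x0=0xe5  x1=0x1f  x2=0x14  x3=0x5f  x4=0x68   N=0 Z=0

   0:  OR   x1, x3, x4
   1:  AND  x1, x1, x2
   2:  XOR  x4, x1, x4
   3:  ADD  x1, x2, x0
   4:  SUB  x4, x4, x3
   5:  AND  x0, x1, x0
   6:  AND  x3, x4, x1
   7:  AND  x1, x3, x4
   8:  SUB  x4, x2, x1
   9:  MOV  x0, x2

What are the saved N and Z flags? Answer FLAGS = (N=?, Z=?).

FLAGS = (N=1, Z=0)

after  0: x0=0xe5 x1=0x7f x2=0x14 x3=0x5f x4=0x68  N=0 Z=0
after  1: x0=0xe5 x1=0x14 x2=0x14 x3=0x5f x4=0x68  N=0 Z=0
after  2: x0=0xe5 x1=0x14 x2=0x14 x3=0x5f x4=0x7c  N=0 Z=0
after  3: x0=0xe5 x1=0xf9 x2=0x14 x3=0x5f x4=0x7c  N=1 Z=0
after  4: x0=0xe5 x1=0xf9 x2=0x14 x3=0x5f x4=0x1d  N=0 Z=0
after  5: x0=0xe1 x1=0xf9 x2=0x14 x3=0x5f x4=0x1d  N=1 Z=0
after  6: x0=0xe1 x1=0xf9 x2=0x14 x3=0x19 x4=0x1d  N=0 Z=0
after  7: x0=0xe1 x1=0x19 x2=0x14 x3=0x19 x4=0x1d  N=0 Z=0
after  8: x0=0xe1 x1=0x19 x2=0x14 x3=0x19 x4=0xfb  N=1 Z=0
-- IRQ taken; context saved, return-PC = 9 --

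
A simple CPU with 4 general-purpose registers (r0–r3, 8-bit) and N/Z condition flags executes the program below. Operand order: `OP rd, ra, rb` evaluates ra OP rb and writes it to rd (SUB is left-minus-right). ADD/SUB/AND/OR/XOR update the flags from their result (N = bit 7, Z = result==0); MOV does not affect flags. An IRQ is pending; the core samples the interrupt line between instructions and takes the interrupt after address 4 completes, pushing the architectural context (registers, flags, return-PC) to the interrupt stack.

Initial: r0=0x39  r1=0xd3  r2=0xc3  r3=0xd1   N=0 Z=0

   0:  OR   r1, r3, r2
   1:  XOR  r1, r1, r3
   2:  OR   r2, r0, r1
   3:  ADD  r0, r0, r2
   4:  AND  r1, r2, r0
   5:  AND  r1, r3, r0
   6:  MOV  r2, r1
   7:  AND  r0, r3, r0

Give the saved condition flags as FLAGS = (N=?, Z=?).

after  0: r0=0x39 r1=0xd3 r2=0xc3 r3=0xd1  N=1 Z=0
after  1: r0=0x39 r1=0x02 r2=0xc3 r3=0xd1  N=0 Z=0
after  2: r0=0x39 r1=0x02 r2=0x3b r3=0xd1  N=0 Z=0
after  3: r0=0x74 r1=0x02 r2=0x3b r3=0xd1  N=0 Z=0
after  4: r0=0x74 r1=0x30 r2=0x3b r3=0xd1  N=0 Z=0
-- IRQ taken; context saved, return-PC = 5 --

FLAGS = (N=0, Z=0)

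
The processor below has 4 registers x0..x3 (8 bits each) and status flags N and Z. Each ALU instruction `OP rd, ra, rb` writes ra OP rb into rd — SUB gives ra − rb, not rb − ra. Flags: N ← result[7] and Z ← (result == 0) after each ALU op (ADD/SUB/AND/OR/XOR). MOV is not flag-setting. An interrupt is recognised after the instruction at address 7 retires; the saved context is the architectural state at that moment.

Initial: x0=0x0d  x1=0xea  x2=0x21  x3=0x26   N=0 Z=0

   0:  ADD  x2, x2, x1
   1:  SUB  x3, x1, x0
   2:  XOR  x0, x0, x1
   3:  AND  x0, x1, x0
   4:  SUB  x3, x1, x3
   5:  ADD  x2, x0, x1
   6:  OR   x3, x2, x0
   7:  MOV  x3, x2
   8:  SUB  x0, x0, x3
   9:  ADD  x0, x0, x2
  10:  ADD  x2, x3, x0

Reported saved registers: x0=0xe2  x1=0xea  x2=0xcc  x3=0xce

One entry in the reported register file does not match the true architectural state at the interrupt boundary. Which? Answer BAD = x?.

after  0: x0=0x0d x1=0xea x2=0x0b x3=0x26  N=0 Z=0
after  1: x0=0x0d x1=0xea x2=0x0b x3=0xdd  N=1 Z=0
after  2: x0=0xe7 x1=0xea x2=0x0b x3=0xdd  N=1 Z=0
after  3: x0=0xe2 x1=0xea x2=0x0b x3=0xdd  N=1 Z=0
after  4: x0=0xe2 x1=0xea x2=0x0b x3=0x0d  N=0 Z=0
after  5: x0=0xe2 x1=0xea x2=0xcc x3=0x0d  N=1 Z=0
after  6: x0=0xe2 x1=0xea x2=0xcc x3=0xee  N=1 Z=0
after  7: x0=0xe2 x1=0xea x2=0xcc x3=0xcc  N=1 Z=0
-- IRQ taken; context saved, return-PC = 8 --
mismatch: x3: reported 0xce vs actual 0xcc

BAD = x3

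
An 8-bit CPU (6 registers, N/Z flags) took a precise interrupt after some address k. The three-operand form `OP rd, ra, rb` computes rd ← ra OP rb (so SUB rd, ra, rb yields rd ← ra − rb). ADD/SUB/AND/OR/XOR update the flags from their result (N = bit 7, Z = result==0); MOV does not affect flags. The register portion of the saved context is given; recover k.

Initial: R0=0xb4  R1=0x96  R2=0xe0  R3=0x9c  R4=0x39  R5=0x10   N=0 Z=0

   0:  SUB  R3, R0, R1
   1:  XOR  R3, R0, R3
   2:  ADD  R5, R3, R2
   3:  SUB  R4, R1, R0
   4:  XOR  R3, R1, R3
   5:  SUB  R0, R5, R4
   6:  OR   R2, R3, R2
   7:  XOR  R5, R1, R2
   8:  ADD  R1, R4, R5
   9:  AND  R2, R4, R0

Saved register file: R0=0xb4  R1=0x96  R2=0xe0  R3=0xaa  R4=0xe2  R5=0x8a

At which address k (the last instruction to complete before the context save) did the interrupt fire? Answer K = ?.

K = 3

after  0: R0=0xb4 R1=0x96 R2=0xe0 R3=0x1e R4=0x39 R5=0x10  N=0 Z=0
after  1: R0=0xb4 R1=0x96 R2=0xe0 R3=0xaa R4=0x39 R5=0x10  N=1 Z=0
after  2: R0=0xb4 R1=0x96 R2=0xe0 R3=0xaa R4=0x39 R5=0x8a  N=1 Z=0
after  3: R0=0xb4 R1=0x96 R2=0xe0 R3=0xaa R4=0xe2 R5=0x8a  N=1 Z=0
-- IRQ taken; context saved, return-PC = 4 --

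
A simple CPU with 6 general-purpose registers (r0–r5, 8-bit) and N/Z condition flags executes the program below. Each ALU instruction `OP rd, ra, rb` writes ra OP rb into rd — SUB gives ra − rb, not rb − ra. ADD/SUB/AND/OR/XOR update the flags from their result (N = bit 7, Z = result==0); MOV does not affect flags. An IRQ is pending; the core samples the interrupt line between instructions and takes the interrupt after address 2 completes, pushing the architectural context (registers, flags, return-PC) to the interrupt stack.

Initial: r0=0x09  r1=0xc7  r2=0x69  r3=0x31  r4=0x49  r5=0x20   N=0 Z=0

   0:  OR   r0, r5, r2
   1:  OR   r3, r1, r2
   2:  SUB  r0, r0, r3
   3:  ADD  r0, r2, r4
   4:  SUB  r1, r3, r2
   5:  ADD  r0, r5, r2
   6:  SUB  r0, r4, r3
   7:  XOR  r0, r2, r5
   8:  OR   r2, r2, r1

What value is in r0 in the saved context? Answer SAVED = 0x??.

SAVED = 0x7a

after  0: r0=0x69 r1=0xc7 r2=0x69 r3=0x31 r4=0x49 r5=0x20  N=0 Z=0
after  1: r0=0x69 r1=0xc7 r2=0x69 r3=0xef r4=0x49 r5=0x20  N=1 Z=0
after  2: r0=0x7a r1=0xc7 r2=0x69 r3=0xef r4=0x49 r5=0x20  N=0 Z=0
-- IRQ taken; context saved, return-PC = 3 --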